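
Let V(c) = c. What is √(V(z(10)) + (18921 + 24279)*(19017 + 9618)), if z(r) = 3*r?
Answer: √1237032030 ≈ 35171.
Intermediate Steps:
√(V(z(10)) + (18921 + 24279)*(19017 + 9618)) = √(3*10 + (18921 + 24279)*(19017 + 9618)) = √(30 + 43200*28635) = √(30 + 1237032000) = √1237032030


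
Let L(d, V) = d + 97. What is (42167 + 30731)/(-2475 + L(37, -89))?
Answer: -72898/2341 ≈ -31.140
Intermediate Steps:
L(d, V) = 97 + d
(42167 + 30731)/(-2475 + L(37, -89)) = (42167 + 30731)/(-2475 + (97 + 37)) = 72898/(-2475 + 134) = 72898/(-2341) = 72898*(-1/2341) = -72898/2341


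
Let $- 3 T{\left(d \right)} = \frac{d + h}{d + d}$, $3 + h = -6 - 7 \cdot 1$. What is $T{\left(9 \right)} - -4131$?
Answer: $\frac{223081}{54} \approx 4131.1$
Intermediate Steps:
$h = -16$ ($h = -3 - \left(6 + 7 \cdot 1\right) = -3 - 13 = -16$)
$T{\left(d \right)} = - \frac{-16 + d}{6 d}$ ($T{\left(d \right)} = - \frac{\left(d - 16\right) \frac{1}{d + d}}{3} = - \frac{\left(-16 + d\right) \frac{1}{2 d}}{3} = - \frac{\frac{1}{2} \frac{1}{d} \left(-16 + d\right)}{3} = - \frac{-16 + d}{6 d}$)
$T{\left(9 \right)} - -4131 = \frac{16 - 9}{6 \cdot 9} - -4131 = \frac{1}{6} \cdot \frac{1}{9} \left(16 - 9\right) + 4131 = \frac{1}{6} \cdot \frac{1}{9} \cdot 7 + 4131 = \frac{7}{54} + 4131 = \frac{223081}{54}$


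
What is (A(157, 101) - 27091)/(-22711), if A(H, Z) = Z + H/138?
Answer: 3724463/3134118 ≈ 1.1884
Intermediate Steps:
A(H, Z) = Z + H/138 (A(H, Z) = Z + H*(1/138) = Z + H/138)
(A(157, 101) - 27091)/(-22711) = ((101 + (1/138)*157) - 27091)/(-22711) = ((101 + 157/138) - 27091)*(-1/22711) = (14095/138 - 27091)*(-1/22711) = -3724463/138*(-1/22711) = 3724463/3134118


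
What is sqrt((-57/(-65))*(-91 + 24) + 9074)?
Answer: 7*sqrt(777335)/65 ≈ 94.949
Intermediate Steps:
sqrt((-57/(-65))*(-91 + 24) + 9074) = sqrt(-57*(-1/65)*(-67) + 9074) = sqrt((57/65)*(-67) + 9074) = sqrt(-3819/65 + 9074) = sqrt(585991/65) = 7*sqrt(777335)/65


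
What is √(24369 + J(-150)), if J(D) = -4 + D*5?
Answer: √23615 ≈ 153.67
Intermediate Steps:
J(D) = -4 + 5*D
√(24369 + J(-150)) = √(24369 + (-4 + 5*(-150))) = √(24369 + (-4 - 750)) = √(24369 - 754) = √23615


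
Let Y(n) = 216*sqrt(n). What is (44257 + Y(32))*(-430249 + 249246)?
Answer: -8010649771 - 156386592*sqrt(2) ≈ -8.2318e+9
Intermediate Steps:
(44257 + Y(32))*(-430249 + 249246) = (44257 + 216*sqrt(32))*(-430249 + 249246) = (44257 + 216*(4*sqrt(2)))*(-181003) = (44257 + 864*sqrt(2))*(-181003) = -8010649771 - 156386592*sqrt(2)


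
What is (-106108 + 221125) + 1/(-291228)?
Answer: 33496170875/291228 ≈ 1.1502e+5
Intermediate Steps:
(-106108 + 221125) + 1/(-291228) = 115017 - 1/291228 = 33496170875/291228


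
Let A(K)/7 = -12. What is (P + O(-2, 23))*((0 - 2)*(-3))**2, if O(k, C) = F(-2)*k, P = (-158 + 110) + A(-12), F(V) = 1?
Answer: -4824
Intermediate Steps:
A(K) = -84 (A(K) = 7*(-12) = -84)
P = -132 (P = (-158 + 110) - 84 = -48 - 84 = -132)
O(k, C) = k (O(k, C) = 1*k = k)
(P + O(-2, 23))*((0 - 2)*(-3))**2 = (-132 - 2)*((0 - 2)*(-3))**2 = -134*(-2*(-3))**2 = -134*6**2 = -134*36 = -4824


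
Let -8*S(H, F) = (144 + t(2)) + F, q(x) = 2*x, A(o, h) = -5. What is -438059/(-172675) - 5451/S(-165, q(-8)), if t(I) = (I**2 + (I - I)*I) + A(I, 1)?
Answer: 7585644893/21929725 ≈ 345.91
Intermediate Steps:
t(I) = -5 + I**2 (t(I) = (I**2 + (I - I)*I) - 5 = (I**2 + 0*I) - 5 = (I**2 + 0) - 5 = I**2 - 5 = -5 + I**2)
S(H, F) = -143/8 - F/8 (S(H, F) = -((144 + (-5 + 2**2)) + F)/8 = -((144 + (-5 + 4)) + F)/8 = -((144 - 1) + F)/8 = -(143 + F)/8 = -143/8 - F/8)
-438059/(-172675) - 5451/S(-165, q(-8)) = -438059/(-172675) - 5451/(-143/8 - (-8)/4) = -438059*(-1/172675) - 5451/(-143/8 - 1/8*(-16)) = 438059/172675 - 5451/(-143/8 + 2) = 438059/172675 - 5451/(-127/8) = 438059/172675 - 5451*(-8/127) = 438059/172675 + 43608/127 = 7585644893/21929725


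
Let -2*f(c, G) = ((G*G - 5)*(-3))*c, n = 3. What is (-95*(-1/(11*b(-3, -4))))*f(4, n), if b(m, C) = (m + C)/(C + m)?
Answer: 2280/11 ≈ 207.27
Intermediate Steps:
b(m, C) = 1 (b(m, C) = (C + m)/(C + m) = 1)
f(c, G) = -c*(15 - 3*G**2)/2 (f(c, G) = -(G*G - 5)*(-3)*c/2 = -(G**2 - 5)*(-3)*c/2 = -(-5 + G**2)*(-3)*c/2 = -(15 - 3*G**2)*c/2 = -c*(15 - 3*G**2)/2)
(-95*(-1/(11*b(-3, -4))))*f(4, n) = (-95/(1*(-11)))*((3/2)*4*(-5 + 3**2)) = (-95/(-11))*((3/2)*4*(-5 + 9)) = (-95*(-1/11))*((3/2)*4*4) = (95/11)*24 = 2280/11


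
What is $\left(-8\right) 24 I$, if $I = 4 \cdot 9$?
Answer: $-6912$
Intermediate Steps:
$I = 36$
$\left(-8\right) 24 I = \left(-8\right) 24 \cdot 36 = \left(-192\right) 36 = -6912$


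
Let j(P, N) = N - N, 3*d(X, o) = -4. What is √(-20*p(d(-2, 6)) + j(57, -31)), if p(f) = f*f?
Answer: 8*I*√5/3 ≈ 5.9628*I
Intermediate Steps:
d(X, o) = -4/3 (d(X, o) = (⅓)*(-4) = -4/3)
p(f) = f²
j(P, N) = 0
√(-20*p(d(-2, 6)) + j(57, -31)) = √(-20*(-4/3)² + 0) = √(-20*16/9 + 0) = √(-320/9 + 0) = √(-320/9) = 8*I*√5/3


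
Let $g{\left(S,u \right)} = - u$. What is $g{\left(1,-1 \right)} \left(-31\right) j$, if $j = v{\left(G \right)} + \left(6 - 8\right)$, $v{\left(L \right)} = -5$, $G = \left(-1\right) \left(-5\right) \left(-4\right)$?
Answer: $217$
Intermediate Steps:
$G = -20$ ($G = 5 \left(-4\right) = -20$)
$j = -7$ ($j = -5 + \left(6 - 8\right) = -5 - 2 = -7$)
$g{\left(1,-1 \right)} \left(-31\right) j = \left(-1\right) \left(-1\right) \left(-31\right) \left(-7\right) = 1 \left(-31\right) \left(-7\right) = \left(-31\right) \left(-7\right) = 217$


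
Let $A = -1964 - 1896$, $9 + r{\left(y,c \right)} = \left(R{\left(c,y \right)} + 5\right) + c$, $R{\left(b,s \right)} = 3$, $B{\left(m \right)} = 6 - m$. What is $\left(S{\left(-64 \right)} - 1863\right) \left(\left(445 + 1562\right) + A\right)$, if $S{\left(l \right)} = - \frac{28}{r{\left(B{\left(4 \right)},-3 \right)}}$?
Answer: $3439168$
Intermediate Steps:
$r{\left(y,c \right)} = -1 + c$ ($r{\left(y,c \right)} = -9 + \left(\left(3 + 5\right) + c\right) = -9 + \left(8 + c\right) = -1 + c$)
$A = -3860$
$S{\left(l \right)} = 7$ ($S{\left(l \right)} = - \frac{28}{-1 - 3} = - \frac{28}{-4} = \left(-28\right) \left(- \frac{1}{4}\right) = 7$)
$\left(S{\left(-64 \right)} - 1863\right) \left(\left(445 + 1562\right) + A\right) = \left(7 - 1863\right) \left(\left(445 + 1562\right) - 3860\right) = - 1856 \left(2007 - 3860\right) = \left(-1856\right) \left(-1853\right) = 3439168$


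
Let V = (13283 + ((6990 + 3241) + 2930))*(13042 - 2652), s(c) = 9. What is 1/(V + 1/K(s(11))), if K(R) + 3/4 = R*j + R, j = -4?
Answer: 111/30497600756 ≈ 3.6396e-9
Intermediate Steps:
K(R) = -¾ - 3*R (K(R) = -¾ + (R*(-4) + R) = -¾ + (-4*R + R) = -¾ - 3*R)
V = 274753160 (V = (13283 + (10231 + 2930))*10390 = (13283 + 13161)*10390 = 26444*10390 = 274753160)
1/(V + 1/K(s(11))) = 1/(274753160 + 1/(-¾ - 3*9)) = 1/(274753160 + 1/(-¾ - 27)) = 1/(274753160 + 1/(-111/4)) = 1/(274753160 - 4/111) = 1/(30497600756/111) = 111/30497600756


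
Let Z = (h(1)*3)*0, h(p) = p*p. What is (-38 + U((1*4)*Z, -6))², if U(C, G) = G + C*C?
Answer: 1936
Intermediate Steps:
h(p) = p²
Z = 0 (Z = (1²*3)*0 = (1*3)*0 = 3*0 = 0)
U(C, G) = G + C²
(-38 + U((1*4)*Z, -6))² = (-38 + (-6 + ((1*4)*0)²))² = (-38 + (-6 + (4*0)²))² = (-38 + (-6 + 0²))² = (-38 + (-6 + 0))² = (-38 - 6)² = (-44)² = 1936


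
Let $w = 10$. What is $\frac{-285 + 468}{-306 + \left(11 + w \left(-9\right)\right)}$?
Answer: $- \frac{183}{385} \approx -0.47532$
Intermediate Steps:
$\frac{-285 + 468}{-306 + \left(11 + w \left(-9\right)\right)} = \frac{-285 + 468}{-306 + \left(11 + 10 \left(-9\right)\right)} = \frac{183}{-306 + \left(11 - 90\right)} = \frac{183}{-306 - 79} = \frac{183}{-385} = 183 \left(- \frac{1}{385}\right) = - \frac{183}{385}$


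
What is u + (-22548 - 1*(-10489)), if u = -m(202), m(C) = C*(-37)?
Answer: -4585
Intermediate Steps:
m(C) = -37*C
u = 7474 (u = -(-37)*202 = -1*(-7474) = 7474)
u + (-22548 - 1*(-10489)) = 7474 + (-22548 - 1*(-10489)) = 7474 + (-22548 + 10489) = 7474 - 12059 = -4585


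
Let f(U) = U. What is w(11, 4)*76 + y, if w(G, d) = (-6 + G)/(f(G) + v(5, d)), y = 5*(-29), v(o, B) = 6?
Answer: -2085/17 ≈ -122.65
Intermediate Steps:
y = -145
w(G, d) = (-6 + G)/(6 + G) (w(G, d) = (-6 + G)/(G + 6) = (-6 + G)/(6 + G))
w(11, 4)*76 + y = ((-6 + 11)/(6 + 11))*76 - 145 = (5/17)*76 - 145 = 380/17 - 145 = -2085/17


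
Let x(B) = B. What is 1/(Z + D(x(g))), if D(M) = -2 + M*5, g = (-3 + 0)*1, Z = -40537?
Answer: -1/40554 ≈ -2.4658e-5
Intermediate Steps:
g = -3 (g = -3*1 = -3)
D(M) = -2 + 5*M
1/(Z + D(x(g))) = 1/(-40537 + (-2 + 5*(-3))) = 1/(-40537 + (-2 - 15)) = 1/(-40537 - 17) = 1/(-40554) = -1/40554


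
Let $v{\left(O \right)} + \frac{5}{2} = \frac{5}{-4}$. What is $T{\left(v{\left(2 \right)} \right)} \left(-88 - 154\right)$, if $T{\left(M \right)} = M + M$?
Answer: $1815$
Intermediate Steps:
$v{\left(O \right)} = - \frac{15}{4}$ ($v{\left(O \right)} = - \frac{5}{2} + \frac{5}{-4} = - \frac{5}{2} + 5 \left(- \frac{1}{4}\right) = - \frac{5}{2} - \frac{5}{4} = - \frac{15}{4}$)
$T{\left(M \right)} = 2 M$
$T{\left(v{\left(2 \right)} \right)} \left(-88 - 154\right) = 2 \left(- \frac{15}{4}\right) \left(-88 - 154\right) = \left(- \frac{15}{2}\right) \left(-242\right) = 1815$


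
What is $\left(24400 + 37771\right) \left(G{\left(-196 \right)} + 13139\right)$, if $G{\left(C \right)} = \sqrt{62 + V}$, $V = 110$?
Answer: $816864769 + 124342 \sqrt{43} \approx 8.1768 \cdot 10^{8}$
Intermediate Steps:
$G{\left(C \right)} = 2 \sqrt{43}$ ($G{\left(C \right)} = \sqrt{62 + 110} = \sqrt{172} = 2 \sqrt{43}$)
$\left(24400 + 37771\right) \left(G{\left(-196 \right)} + 13139\right) = \left(24400 + 37771\right) \left(2 \sqrt{43} + 13139\right) = 62171 \left(13139 + 2 \sqrt{43}\right) = 816864769 + 124342 \sqrt{43}$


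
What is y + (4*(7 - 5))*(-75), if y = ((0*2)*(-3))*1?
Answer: -600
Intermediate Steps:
y = 0 (y = (0*(-3))*1 = 0*1 = 0)
y + (4*(7 - 5))*(-75) = 0 + (4*(7 - 5))*(-75) = 0 + (4*2)*(-75) = 0 + 8*(-75) = 0 - 600 = -600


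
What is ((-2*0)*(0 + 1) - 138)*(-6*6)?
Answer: 4968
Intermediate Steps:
((-2*0)*(0 + 1) - 138)*(-6*6) = (0*1 - 138)*(-1*36) = (0 - 138)*(-36) = -138*(-36) = 4968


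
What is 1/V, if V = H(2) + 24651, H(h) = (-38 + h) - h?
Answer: 1/24613 ≈ 4.0629e-5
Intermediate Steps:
H(h) = -38
V = 24613 (V = -38 + 24651 = 24613)
1/V = 1/24613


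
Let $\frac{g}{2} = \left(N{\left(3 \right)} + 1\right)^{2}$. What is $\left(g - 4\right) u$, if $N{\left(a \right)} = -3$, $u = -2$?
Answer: $-8$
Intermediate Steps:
$g = 8$ ($g = 2 \left(-3 + 1\right)^{2} = 2 \left(-2\right)^{2} = 2 \cdot 4 = 8$)
$\left(g - 4\right) u = \left(8 - 4\right) \left(-2\right) = 4 \left(-2\right) = -8$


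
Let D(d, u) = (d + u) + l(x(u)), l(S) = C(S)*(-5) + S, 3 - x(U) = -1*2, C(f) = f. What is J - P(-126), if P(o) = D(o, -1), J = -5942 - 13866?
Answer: -19661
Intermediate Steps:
x(U) = 5 (x(U) = 3 - (-1)*2 = 3 - 1*(-2) = 3 + 2 = 5)
l(S) = -4*S (l(S) = S*(-5) + S = -5*S + S = -4*S)
D(d, u) = -20 + d + u (D(d, u) = (d + u) - 4*5 = (d + u) - 20 = -20 + d + u)
J = -19808
P(o) = -21 + o (P(o) = -20 + o - 1 = -21 + o)
J - P(-126) = -19808 - (-21 - 126) = -19808 - 1*(-147) = -19808 + 147 = -19661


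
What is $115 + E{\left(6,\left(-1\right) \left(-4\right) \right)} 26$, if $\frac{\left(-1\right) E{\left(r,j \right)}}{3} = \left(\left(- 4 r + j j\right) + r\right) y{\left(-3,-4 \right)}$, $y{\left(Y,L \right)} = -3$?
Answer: $-353$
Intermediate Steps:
$E{\left(r,j \right)} = - 27 r + 9 j^{2}$ ($E{\left(r,j \right)} = - 3 \left(\left(- 4 r + j j\right) + r\right) \left(-3\right) = - 3 \left(\left(- 4 r + j^{2}\right) + r\right) \left(-3\right) = - 3 \left(\left(j^{2} - 4 r\right) + r\right) \left(-3\right) = - 3 \left(j^{2} - 3 r\right) \left(-3\right) = - 3 \left(- 3 j^{2} + 9 r\right) = - 27 r + 9 j^{2}$)
$115 + E{\left(6,\left(-1\right) \left(-4\right) \right)} 26 = 115 + \left(\left(-27\right) 6 + 9 \left(\left(-1\right) \left(-4\right)\right)^{2}\right) 26 = 115 + \left(-162 + 9 \cdot 4^{2}\right) 26 = 115 + \left(-162 + 9 \cdot 16\right) 26 = 115 + \left(-162 + 144\right) 26 = 115 - 468 = -353$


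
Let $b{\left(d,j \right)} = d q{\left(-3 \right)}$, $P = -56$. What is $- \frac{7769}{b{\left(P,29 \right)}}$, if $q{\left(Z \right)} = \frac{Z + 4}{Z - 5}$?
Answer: $- \frac{7769}{7} \approx -1109.9$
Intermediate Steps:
$q{\left(Z \right)} = \frac{4 + Z}{-5 + Z}$
$b{\left(d,j \right)} = - \frac{d}{8}$ ($b{\left(d,j \right)} = d \frac{4 - 3}{-5 - 3} = d \frac{1}{-8} \cdot 1 = d \left(\left(- \frac{1}{8}\right) 1\right) = d \left(- \frac{1}{8}\right) = - \frac{d}{8}$)
$- \frac{7769}{b{\left(P,29 \right)}} = - \frac{7769}{\left(- \frac{1}{8}\right) \left(-56\right)} = - \frac{7769}{7}$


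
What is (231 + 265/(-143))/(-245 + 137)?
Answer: -8192/3861 ≈ -2.1217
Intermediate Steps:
(231 + 265/(-143))/(-245 + 137) = (231 + 265*(-1/143))/(-108) = (231 - 265/143)*(-1/108) = (32768/143)*(-1/108) = -8192/3861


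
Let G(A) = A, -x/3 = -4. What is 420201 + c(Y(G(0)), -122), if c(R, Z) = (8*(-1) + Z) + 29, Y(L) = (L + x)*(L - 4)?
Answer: 420100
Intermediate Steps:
x = 12 (x = -3*(-4) = 12)
Y(L) = (-4 + L)*(12 + L) (Y(L) = (L + 12)*(L - 4) = (12 + L)*(-4 + L) = (-4 + L)*(12 + L))
c(R, Z) = 21 + Z (c(R, Z) = (-8 + Z) + 29 = 21 + Z)
420201 + c(Y(G(0)), -122) = 420201 + (21 - 122) = 420201 - 101 = 420100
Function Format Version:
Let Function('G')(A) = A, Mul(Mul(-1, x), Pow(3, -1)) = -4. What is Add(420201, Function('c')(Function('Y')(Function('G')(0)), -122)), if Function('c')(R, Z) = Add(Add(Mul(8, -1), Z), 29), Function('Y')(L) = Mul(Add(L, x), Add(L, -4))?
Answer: 420100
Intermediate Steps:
x = 12 (x = Mul(-3, -4) = 12)
Function('Y')(L) = Mul(Add(-4, L), Add(12, L)) (Function('Y')(L) = Mul(Add(L, 12), Add(L, -4)) = Mul(Add(12, L), Add(-4, L)) = Mul(Add(-4, L), Add(12, L)))
Function('c')(R, Z) = Add(21, Z) (Function('c')(R, Z) = Add(Add(-8, Z), 29) = Add(21, Z))
Add(420201, Function('c')(Function('Y')(Function('G')(0)), -122)) = Add(420201, Add(21, -122)) = Add(420201, -101) = 420100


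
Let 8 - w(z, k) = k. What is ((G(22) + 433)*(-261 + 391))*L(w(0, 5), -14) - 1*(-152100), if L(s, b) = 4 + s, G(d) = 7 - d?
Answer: 532480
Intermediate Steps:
w(z, k) = 8 - k
((G(22) + 433)*(-261 + 391))*L(w(0, 5), -14) - 1*(-152100) = (((7 - 1*22) + 433)*(-261 + 391))*(4 + (8 - 1*5)) - 1*(-152100) = (((7 - 22) + 433)*130)*(4 + (8 - 5)) + 152100 = ((-15 + 433)*130)*(4 + 3) + 152100 = (418*130)*7 + 152100 = 54340*7 + 152100 = 380380 + 152100 = 532480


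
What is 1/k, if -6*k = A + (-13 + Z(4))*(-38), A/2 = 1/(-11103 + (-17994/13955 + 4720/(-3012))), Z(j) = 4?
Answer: -116701617227/6651988679234 ≈ -0.017544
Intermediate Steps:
A = -21016230/116701617227 (A = 2/(-11103 + (-17994/13955 + 4720/(-3012))) = 2/(-11103 + (-17994*1/13955 + 4720*(-1/3012))) = 2/(-11103 + (-17994/13955 - 1180/753)) = 2/(-11103 - 30016382/10508115) = 2/(-116701617227/10508115) = 2*(-10508115/116701617227) = -21016230/116701617227 ≈ -0.00018009)
k = -6651988679234/116701617227 (k = -(-21016230/116701617227 + (-13 + 4)*(-38))/6 = -(-21016230/116701617227 - 9*(-38))/6 = -(-21016230/116701617227 + 342)/6 = -1/6*39911932075404/116701617227 = -6651988679234/116701617227 ≈ -57.000)
1/k = 1/(-6651988679234/116701617227) = -116701617227/6651988679234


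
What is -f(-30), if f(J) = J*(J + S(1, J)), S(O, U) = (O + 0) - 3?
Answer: -960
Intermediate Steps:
S(O, U) = -3 + O (S(O, U) = O - 3 = -3 + O)
f(J) = J*(-2 + J) (f(J) = J*(J + (-3 + 1)) = J*(J - 2) = J*(-2 + J))
-f(-30) = -(-30)*(-2 - 30) = -(-30)*(-32) = -1*960 = -960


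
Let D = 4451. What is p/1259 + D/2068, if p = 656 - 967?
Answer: 4960661/2603612 ≈ 1.9053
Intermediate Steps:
p = -311
p/1259 + D/2068 = -311/1259 + 4451/2068 = 4960661/2603612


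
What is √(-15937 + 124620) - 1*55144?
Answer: -55144 + √108683 ≈ -54814.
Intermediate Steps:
√(-15937 + 124620) - 1*55144 = √108683 - 55144 = -55144 + √108683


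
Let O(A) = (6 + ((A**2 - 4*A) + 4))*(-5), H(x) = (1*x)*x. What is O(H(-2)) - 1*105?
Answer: -155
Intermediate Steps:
H(x) = x**2 (H(x) = x*x = x**2)
O(A) = -50 - 5*A**2 + 20*A (O(A) = (6 + (4 + A**2 - 4*A))*(-5) = (10 + A**2 - 4*A)*(-5) = -50 - 5*A**2 + 20*A)
O(H(-2)) - 1*105 = (-50 - 5*((-2)**2)**2 + 20*(-2)**2) - 1*105 = (-50 - 5*4**2 + 20*4) - 105 = (-50 - 5*16 + 80) - 105 = (-50 - 80 + 80) - 105 = -50 - 105 = -155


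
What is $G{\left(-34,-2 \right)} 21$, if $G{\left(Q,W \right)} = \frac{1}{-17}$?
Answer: $- \frac{21}{17} \approx -1.2353$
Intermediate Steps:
$G{\left(Q,W \right)} = - \frac{1}{17}$
$G{\left(-34,-2 \right)} 21 = \left(- \frac{1}{17}\right) 21 = - \frac{21}{17}$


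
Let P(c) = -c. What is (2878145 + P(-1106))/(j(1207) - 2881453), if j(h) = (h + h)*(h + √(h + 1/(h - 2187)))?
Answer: -22746154881275/1468510645166 + 24326791699*√5914295/1468510645166 ≈ 24.797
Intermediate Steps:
j(h) = 2*h*(h + √(h + 1/(-2187 + h))) (j(h) = (2*h)*(h + √(h + 1/(-2187 + h))) = 2*h*(h + √(h + 1/(-2187 + h))))
(2878145 + P(-1106))/(j(1207) - 2881453) = (2878145 - 1*(-1106))/(2*1207*(1207 + √((1 + 1207*(-2187 + 1207))/(-2187 + 1207))) - 2881453) = (2878145 + 1106)/(2*1207*(1207 + √((1 + 1207*(-980))/(-980))) - 2881453) = 2879251/(2*1207*(1207 + √(-(1 - 1182860)/980)) - 2881453) = 2879251/(2*1207*(1207 + √(-1/980*(-1182859))) - 2881453) = 2879251/(2*1207*(1207 + √(1182859/980)) - 2881453) = 2879251/(2*1207*(1207 + √5914295/70) - 2881453) = 2879251/((2913698 + 1207*√5914295/35) - 2881453) = 2879251/(32245 + 1207*√5914295/35)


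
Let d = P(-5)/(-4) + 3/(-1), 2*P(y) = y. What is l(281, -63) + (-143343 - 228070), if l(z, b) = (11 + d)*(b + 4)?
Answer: -2975375/8 ≈ -3.7192e+5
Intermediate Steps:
P(y) = y/2
d = -19/8 (d = ((½)*(-5))/(-4) + 3/(-1) = -5/2*(-¼) + 3*(-1) = 5/8 - 3 = -19/8 ≈ -2.3750)
l(z, b) = 69/2 + 69*b/8 (l(z, b) = (11 - 19/8)*(b + 4) = 69*(4 + b)/8 = 69/2 + 69*b/8)
l(281, -63) + (-143343 - 228070) = (69/2 + (69/8)*(-63)) + (-143343 - 228070) = (69/2 - 4347/8) - 371413 = -4071/8 - 371413 = -2975375/8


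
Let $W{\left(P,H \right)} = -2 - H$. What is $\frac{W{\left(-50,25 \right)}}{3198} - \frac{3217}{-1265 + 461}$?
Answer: $\frac{1711043}{428532} \approx 3.9928$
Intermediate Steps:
$\frac{W{\left(-50,25 \right)}}{3198} - \frac{3217}{-1265 + 461} = \frac{-2 - 25}{3198} - \frac{3217}{-1265 + 461} = \left(-2 - 25\right) \frac{1}{3198} - \frac{3217}{-804} = \left(-27\right) \frac{1}{3198} - - \frac{3217}{804} = - \frac{9}{1066} + \frac{3217}{804} = \frac{1711043}{428532}$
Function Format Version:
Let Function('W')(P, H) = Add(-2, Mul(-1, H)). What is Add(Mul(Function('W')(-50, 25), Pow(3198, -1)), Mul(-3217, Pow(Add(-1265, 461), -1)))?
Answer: Rational(1711043, 428532) ≈ 3.9928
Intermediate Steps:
Add(Mul(Function('W')(-50, 25), Pow(3198, -1)), Mul(-3217, Pow(Add(-1265, 461), -1))) = Add(Mul(Add(-2, Mul(-1, 25)), Pow(3198, -1)), Mul(-3217, Pow(Add(-1265, 461), -1))) = Add(Mul(Add(-2, -25), Rational(1, 3198)), Mul(-3217, Pow(-804, -1))) = Add(Mul(-27, Rational(1, 3198)), Mul(-3217, Rational(-1, 804))) = Add(Rational(-9, 1066), Rational(3217, 804)) = Rational(1711043, 428532)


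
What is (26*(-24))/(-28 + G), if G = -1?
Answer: 624/29 ≈ 21.517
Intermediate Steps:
(26*(-24))/(-28 + G) = (26*(-24))/(-28 - 1) = -624/(-29) = -624*(-1/29) = 624/29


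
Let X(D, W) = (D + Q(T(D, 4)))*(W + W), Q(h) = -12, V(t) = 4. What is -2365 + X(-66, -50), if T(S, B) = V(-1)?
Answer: 5435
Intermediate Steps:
T(S, B) = 4
X(D, W) = 2*W*(-12 + D) (X(D, W) = (D - 12)*(W + W) = (-12 + D)*(2*W) = 2*W*(-12 + D))
-2365 + X(-66, -50) = -2365 + 2*(-50)*(-12 - 66) = -2365 + 2*(-50)*(-78) = -2365 + 7800 = 5435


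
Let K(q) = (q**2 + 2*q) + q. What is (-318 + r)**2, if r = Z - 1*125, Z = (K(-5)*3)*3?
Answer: 124609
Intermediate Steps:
K(q) = q**2 + 3*q
Z = 90 (Z = (-5*(3 - 5)*3)*3 = (-5*(-2)*3)*3 = (10*3)*3 = 30*3 = 90)
r = -35 (r = 90 - 1*125 = 90 - 125 = -35)
(-318 + r)**2 = (-318 - 35)**2 = (-353)**2 = 124609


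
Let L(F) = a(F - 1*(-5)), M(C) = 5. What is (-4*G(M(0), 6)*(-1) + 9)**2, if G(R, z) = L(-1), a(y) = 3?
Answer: 441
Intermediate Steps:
L(F) = 3
G(R, z) = 3
(-4*G(M(0), 6)*(-1) + 9)**2 = (-4*3*(-1) + 9)**2 = (-12*(-1) + 9)**2 = (12 + 9)**2 = 21**2 = 441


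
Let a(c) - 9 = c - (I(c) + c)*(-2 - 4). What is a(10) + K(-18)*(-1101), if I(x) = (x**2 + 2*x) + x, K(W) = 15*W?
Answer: 298129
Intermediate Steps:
I(x) = x**2 + 3*x
a(c) = 9 + 7*c + 6*c*(3 + c) (a(c) = 9 + (c - (c*(3 + c) + c)*(-2 - 4)) = 9 + (c - (c + c*(3 + c))*(-6)) = 9 + (c - (-6*c - 6*c*(3 + c))) = 9 + (c + (6*c + 6*c*(3 + c))) = 9 + (7*c + 6*c*(3 + c)) = 9 + 7*c + 6*c*(3 + c))
a(10) + K(-18)*(-1101) = (9 + 6*10**2 + 25*10) + (15*(-18))*(-1101) = (9 + 6*100 + 250) - 270*(-1101) = (9 + 600 + 250) + 297270 = 859 + 297270 = 298129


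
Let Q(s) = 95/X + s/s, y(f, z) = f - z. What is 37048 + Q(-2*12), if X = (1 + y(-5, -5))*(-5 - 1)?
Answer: 222199/6 ≈ 37033.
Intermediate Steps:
X = -6 (X = (1 + (-5 - 1*(-5)))*(-5 - 1) = (1 + (-5 + 5))*(-6) = (1 + 0)*(-6) = 1*(-6) = -6)
Q(s) = -89/6 (Q(s) = 95/(-6) + s/s = 95*(-1/6) + 1 = -95/6 + 1 = -89/6)
37048 + Q(-2*12) = 37048 - 89/6 = 222199/6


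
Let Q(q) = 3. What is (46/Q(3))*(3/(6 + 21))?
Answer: 46/27 ≈ 1.7037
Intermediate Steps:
(46/Q(3))*(3/(6 + 21)) = (46/3)*(3/(6 + 21)) = (46*(⅓))*(3/27) = 46*(3*(1/27))/3 = (46/3)*(⅑) = 46/27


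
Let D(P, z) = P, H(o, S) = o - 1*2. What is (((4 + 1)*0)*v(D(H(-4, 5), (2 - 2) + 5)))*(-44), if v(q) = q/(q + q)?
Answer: 0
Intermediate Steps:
H(o, S) = -2 + o (H(o, S) = o - 2 = -2 + o)
v(q) = 1/2 (v(q) = q/((2*q)) = q*(1/(2*q)) = 1/2)
(((4 + 1)*0)*v(D(H(-4, 5), (2 - 2) + 5)))*(-44) = (((4 + 1)*0)*(1/2))*(-44) = ((5*0)*(1/2))*(-44) = (0*(1/2))*(-44) = 0*(-44) = 0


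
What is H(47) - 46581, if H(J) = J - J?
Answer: -46581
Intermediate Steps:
H(J) = 0
H(47) - 46581 = 0 - 46581 = -46581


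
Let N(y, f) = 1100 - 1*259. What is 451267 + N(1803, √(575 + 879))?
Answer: 452108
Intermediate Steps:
N(y, f) = 841 (N(y, f) = 1100 - 259 = 841)
451267 + N(1803, √(575 + 879)) = 451267 + 841 = 452108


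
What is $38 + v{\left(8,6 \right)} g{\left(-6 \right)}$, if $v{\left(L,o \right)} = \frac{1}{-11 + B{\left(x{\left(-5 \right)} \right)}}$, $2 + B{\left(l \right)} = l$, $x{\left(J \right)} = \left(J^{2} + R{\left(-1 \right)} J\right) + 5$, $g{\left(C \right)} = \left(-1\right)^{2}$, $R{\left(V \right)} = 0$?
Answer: $\frac{647}{17} \approx 38.059$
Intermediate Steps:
$g{\left(C \right)} = 1$
$x{\left(J \right)} = 5 + J^{2}$ ($x{\left(J \right)} = \left(J^{2} + 0 J\right) + 5 = \left(J^{2} + 0\right) + 5 = J^{2} + 5 = 5 + J^{2}$)
$B{\left(l \right)} = -2 + l$
$v{\left(L,o \right)} = \frac{1}{17}$ ($v{\left(L,o \right)} = \frac{1}{-11 + \left(-2 + \left(5 + \left(-5\right)^{2}\right)\right)} = \frac{1}{-11 + \left(-2 + \left(5 + 25\right)\right)} = \frac{1}{-11 + \left(-2 + 30\right)} = \frac{1}{-11 + 28} = \frac{1}{17}$)
$38 + v{\left(8,6 \right)} g{\left(-6 \right)} = 38 + \frac{1}{17} \cdot 1 = 38 + \frac{1}{17} = \frac{647}{17}$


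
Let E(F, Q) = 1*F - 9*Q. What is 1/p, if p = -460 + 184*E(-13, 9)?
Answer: -1/17756 ≈ -5.6319e-5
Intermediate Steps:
E(F, Q) = F - 9*Q
p = -17756 (p = -460 + 184*(-13 - 9*9) = -460 + 184*(-13 - 81) = -460 + 184*(-94) = -460 - 17296 = -17756)
1/p = 1/(-17756) = -1/17756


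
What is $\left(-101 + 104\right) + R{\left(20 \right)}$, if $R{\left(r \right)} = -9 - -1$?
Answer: $-5$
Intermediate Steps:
$R{\left(r \right)} = -8$ ($R{\left(r \right)} = -9 + 1 = -8$)
$\left(-101 + 104\right) + R{\left(20 \right)} = \left(-101 + 104\right) - 8 = 3 - 8 = -5$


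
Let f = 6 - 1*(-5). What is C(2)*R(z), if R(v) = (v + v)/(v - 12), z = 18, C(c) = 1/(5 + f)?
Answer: 3/8 ≈ 0.37500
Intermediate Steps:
f = 11 (f = 6 + 5 = 11)
C(c) = 1/16 (C(c) = 1/(5 + 11) = 1/16)
R(v) = 2*v/(-12 + v) (R(v) = (2*v)/(-12 + v) = 2*v/(-12 + v))
C(2)*R(z) = (2*18/(-12 + 18))/16 = (2*18/6)/16 = (2*18*(1/6))/16 = (1/16)*6 = 3/8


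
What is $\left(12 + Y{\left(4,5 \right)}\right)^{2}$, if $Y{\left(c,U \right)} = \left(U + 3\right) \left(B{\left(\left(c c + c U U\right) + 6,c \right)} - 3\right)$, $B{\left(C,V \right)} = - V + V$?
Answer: $144$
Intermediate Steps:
$B{\left(C,V \right)} = 0$
$Y{\left(c,U \right)} = -9 - 3 U$ ($Y{\left(c,U \right)} = \left(U + 3\right) \left(0 - 3\right) = \left(3 + U\right) \left(-3\right) = -9 - 3 U$)
$\left(12 + Y{\left(4,5 \right)}\right)^{2} = \left(12 - 24\right)^{2} = \left(-12\right)^{2} = 144$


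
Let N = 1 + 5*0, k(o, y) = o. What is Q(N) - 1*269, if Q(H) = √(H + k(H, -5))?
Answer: -269 + √2 ≈ -267.59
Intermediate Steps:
N = 1 (N = 1 + 0 = 1)
Q(H) = √2*√H (Q(H) = √(H + H) = √(2*H) = √2*√H)
Q(N) - 1*269 = √2*√1 - 1*269 = √2*1 - 269 = √2 - 269 = -269 + √2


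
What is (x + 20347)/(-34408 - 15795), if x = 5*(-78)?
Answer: -19957/50203 ≈ -0.39753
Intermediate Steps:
x = -390
(x + 20347)/(-34408 - 15795) = (-390 + 20347)/(-34408 - 15795) = 19957/(-50203) = 19957*(-1/50203) = -19957/50203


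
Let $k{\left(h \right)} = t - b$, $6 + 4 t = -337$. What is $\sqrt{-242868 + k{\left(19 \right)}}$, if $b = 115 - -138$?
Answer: $\frac{i \sqrt{972827}}{2} \approx 493.16 i$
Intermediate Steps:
$t = - \frac{343}{4}$ ($t = - \frac{3}{2} + \frac{1}{4} \left(-337\right) = - \frac{3}{2} - \frac{337}{4} = - \frac{343}{4} \approx -85.75$)
$b = 253$ ($b = 115 + 138 = 253$)
$k{\left(h \right)} = - \frac{1355}{4}$ ($k{\left(h \right)} = - \frac{343}{4} - 253 = - \frac{1355}{4}$)
$\sqrt{-242868 + k{\left(19 \right)}} = \sqrt{-242868 - \frac{1355}{4}} = \sqrt{- \frac{972827}{4}} = \frac{i \sqrt{972827}}{2}$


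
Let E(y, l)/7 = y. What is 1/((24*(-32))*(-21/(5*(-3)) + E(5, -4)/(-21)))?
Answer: 5/1024 ≈ 0.0048828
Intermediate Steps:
E(y, l) = 7*y
1/((24*(-32))*(-21/(5*(-3)) + E(5, -4)/(-21))) = 1/((24*(-32))*(-21/(5*(-3)) + (7*5)/(-21))) = 1/(-768*(-21/(-15) + 35*(-1/21))) = 1/(-768*(-21*(-1/15) - 5/3)) = 1/(-768*(7/5 - 5/3)) = 1/(-768*(-4/15)) = 1/(1024/5) = 5/1024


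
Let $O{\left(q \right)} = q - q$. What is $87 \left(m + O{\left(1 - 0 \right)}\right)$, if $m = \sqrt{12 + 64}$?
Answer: $174 \sqrt{19} \approx 758.45$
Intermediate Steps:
$O{\left(q \right)} = 0$
$m = 2 \sqrt{19}$ ($m = \sqrt{76} = 2 \sqrt{19} \approx 8.7178$)
$87 \left(m + O{\left(1 - 0 \right)}\right) = 87 \left(2 \sqrt{19} + 0\right) = 87 \cdot 2 \sqrt{19} = 174 \sqrt{19}$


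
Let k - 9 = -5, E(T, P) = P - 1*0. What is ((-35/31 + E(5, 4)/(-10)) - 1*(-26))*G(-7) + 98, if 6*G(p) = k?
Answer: 53156/465 ≈ 114.31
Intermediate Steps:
E(T, P) = P (E(T, P) = P + 0 = P)
k = 4 (k = 9 - 5 = 4)
G(p) = 2/3 (G(p) = (1/6)*4 = 2/3)
((-35/31 + E(5, 4)/(-10)) - 1*(-26))*G(-7) + 98 = ((-35/31 + 4/(-10)) - 1*(-26))*(2/3) + 98 = ((-35*1/31 + 4*(-1/10)) + 26)*(2/3) + 98 = ((-35/31 - 2/5) + 26)*(2/3) + 98 = (-237/155 + 26)*(2/3) + 98 = (3793/155)*(2/3) + 98 = 7586/465 + 98 = 53156/465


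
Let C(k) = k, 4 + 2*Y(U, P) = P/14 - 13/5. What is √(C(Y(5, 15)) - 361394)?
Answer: I*√1770844145/70 ≈ 601.16*I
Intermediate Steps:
Y(U, P) = -33/10 + P/28 (Y(U, P) = -2 + (P/14 - 13/5)/2 = -2 + (-13/5 + P/14)/2 = -2 + (-13/10 + P/28) = -33/10 + P/28)
√(C(Y(5, 15)) - 361394) = √((-33/10 + (1/28)*15) - 361394) = √((-33/10 + 15/28) - 361394) = √(-387/140 - 361394) = √(-50595547/140) = I*√1770844145/70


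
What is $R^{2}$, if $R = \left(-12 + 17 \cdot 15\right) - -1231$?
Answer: $2172676$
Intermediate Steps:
$R = 1474$ ($R = \left(-12 + 255\right) + 1231 = 243 + 1231 = 1474$)
$R^{2} = 1474^{2} = 2172676$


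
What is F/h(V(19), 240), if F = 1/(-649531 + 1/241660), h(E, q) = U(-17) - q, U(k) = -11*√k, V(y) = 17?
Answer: 19332800/3121366821886521 - 2658260*I*√17/9364100465659563 ≈ 6.1937e-9 - 1.1705e-9*I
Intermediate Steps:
h(E, q) = -q - 11*I*√17 (h(E, q) = -11*I*√17 - q = -q - 11*I*√17)
F = -241660/156965661459 (F = 1/(-649531 + 1/241660) = 1/(-156965661459/241660) = -241660/156965661459 ≈ -1.5396e-6)
F/h(V(19), 240) = -241660/(156965661459*(-1*240 - 11*I*√17)) = -241660/(156965661459*(-240 - 11*I*√17))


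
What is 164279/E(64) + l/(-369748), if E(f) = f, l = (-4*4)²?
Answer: 15185453827/5915968 ≈ 2566.9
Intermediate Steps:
l = 256 (l = (-16)² = 256)
164279/E(64) + l/(-369748) = 164279/64 + 256/(-369748) = 164279*(1/64) + 256*(-1/369748) = 164279/64 - 64/92437 = 15185453827/5915968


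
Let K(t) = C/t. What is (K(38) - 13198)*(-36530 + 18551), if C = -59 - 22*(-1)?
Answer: 9017565219/38 ≈ 2.3730e+8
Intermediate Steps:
C = -37 (C = -59 - 1*(-22) = -59 + 22 = -37)
K(t) = -37/t
(K(38) - 13198)*(-36530 + 18551) = (-37/38 - 13198)*(-36530 + 18551) = (-37*1/38 - 13198)*(-17979) = (-37/38 - 13198)*(-17979) = -501561/38*(-17979) = 9017565219/38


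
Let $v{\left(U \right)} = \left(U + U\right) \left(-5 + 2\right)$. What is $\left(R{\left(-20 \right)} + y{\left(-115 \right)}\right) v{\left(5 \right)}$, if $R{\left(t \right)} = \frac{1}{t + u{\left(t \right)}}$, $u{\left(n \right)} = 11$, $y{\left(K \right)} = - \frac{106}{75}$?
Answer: $\frac{686}{15} \approx 45.733$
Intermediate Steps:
$y{\left(K \right)} = - \frac{106}{75}$ ($y{\left(K \right)} = \left(-106\right) \frac{1}{75} = - \frac{106}{75}$)
$R{\left(t \right)} = \frac{1}{11 + t}$ ($R{\left(t \right)} = \frac{1}{t + 11} = \frac{1}{11 + t}$)
$v{\left(U \right)} = - 6 U$ ($v{\left(U \right)} = 2 U \left(-3\right) = - 6 U$)
$\left(R{\left(-20 \right)} + y{\left(-115 \right)}\right) v{\left(5 \right)} = \left(\frac{1}{11 - 20} - \frac{106}{75}\right) \left(\left(-6\right) 5\right) = \left(\frac{1}{-9} - \frac{106}{75}\right) \left(-30\right) = \left(- \frac{1}{9} - \frac{106}{75}\right) \left(-30\right) = \left(- \frac{343}{225}\right) \left(-30\right) = \frac{686}{15}$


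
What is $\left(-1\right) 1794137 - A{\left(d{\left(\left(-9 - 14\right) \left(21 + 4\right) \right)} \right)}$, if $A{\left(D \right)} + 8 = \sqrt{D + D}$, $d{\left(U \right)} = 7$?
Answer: $-1794129 - \sqrt{14} \approx -1.7941 \cdot 10^{6}$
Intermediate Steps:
$A{\left(D \right)} = -8 + \sqrt{2} \sqrt{D}$ ($A{\left(D \right)} = -8 + \sqrt{D + D} = -8 + \sqrt{2 D} = -8 + \sqrt{2} \sqrt{D}$)
$\left(-1\right) 1794137 - A{\left(d{\left(\left(-9 - 14\right) \left(21 + 4\right) \right)} \right)} = \left(-1\right) 1794137 - \left(-8 + \sqrt{2} \sqrt{7}\right) = -1794137 - \left(-8 + \sqrt{14}\right) = -1794137 + \left(8 - \sqrt{14}\right) = -1794129 - \sqrt{14}$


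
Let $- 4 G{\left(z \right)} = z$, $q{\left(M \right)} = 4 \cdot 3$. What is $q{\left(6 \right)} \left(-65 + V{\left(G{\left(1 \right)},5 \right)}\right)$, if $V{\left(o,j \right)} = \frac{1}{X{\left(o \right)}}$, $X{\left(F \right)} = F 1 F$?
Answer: $-588$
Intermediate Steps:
$q{\left(M \right)} = 12$
$X{\left(F \right)} = F^{2}$ ($X{\left(F \right)} = F F = F^{2}$)
$G{\left(z \right)} = - \frac{z}{4}$
$V{\left(o,j \right)} = \frac{1}{o^{2}}$
$q{\left(6 \right)} \left(-65 + V{\left(G{\left(1 \right)},5 \right)}\right) = 12 \left(-65 + \frac{1}{\frac{1}{16}}\right) = 12 \left(-65 + 16\right) = 12 \left(-49\right) = -588$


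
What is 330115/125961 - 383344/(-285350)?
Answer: 5480181109/1382421975 ≈ 3.9642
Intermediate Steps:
330115/125961 - 383344/(-285350) = 330115*(1/125961) - 383344*(-1/285350) = 330115/125961 + 14744/10975 = 5480181109/1382421975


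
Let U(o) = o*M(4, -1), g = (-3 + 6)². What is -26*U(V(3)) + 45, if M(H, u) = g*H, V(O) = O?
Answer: -2763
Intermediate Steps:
g = 9 (g = 3² = 9)
M(H, u) = 9*H
U(o) = 36*o (U(o) = o*(9*4) = o*36 = 36*o)
-26*U(V(3)) + 45 = -936*3 + 45 = -26*108 + 45 = -2808 + 45 = -2763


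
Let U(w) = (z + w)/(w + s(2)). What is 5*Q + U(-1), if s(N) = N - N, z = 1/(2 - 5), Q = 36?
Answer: 544/3 ≈ 181.33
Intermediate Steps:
z = -⅓ (z = 1/(-3) = -⅓ ≈ -0.33333)
s(N) = 0
U(w) = (-⅓ + w)/w (U(w) = (-⅓ + w)/(w + 0) = (-⅓ + w)/w)
5*Q + U(-1) = 5*36 + (-⅓ - 1)/(-1) = 180 - 1*(-4/3) = 180 + 4/3 = 544/3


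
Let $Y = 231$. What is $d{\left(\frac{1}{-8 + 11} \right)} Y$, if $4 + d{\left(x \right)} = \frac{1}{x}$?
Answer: $-231$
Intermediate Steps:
$d{\left(x \right)} = -4 + \frac{1}{x}$
$d{\left(\frac{1}{-8 + 11} \right)} Y = \left(-4 + \frac{1}{\frac{1}{-8 + 11}}\right) 231 = \left(-4 + \frac{1}{\frac{1}{3}}\right) 231 = \left(-4 + 3\right) 231 = \left(-1\right) 231 = -231$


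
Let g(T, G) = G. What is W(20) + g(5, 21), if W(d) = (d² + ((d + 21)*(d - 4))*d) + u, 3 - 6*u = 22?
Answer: 81227/6 ≈ 13538.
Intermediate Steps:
u = -19/6 (u = ½ - ⅙*22 = ½ - 11/3 = -19/6 ≈ -3.1667)
W(d) = -19/6 + d² + d*(-4 + d)*(21 + d) (W(d) = (d² + ((d + 21)*(d - 4))*d) - 19/6 = (d² + ((21 + d)*(-4 + d))*d) - 19/6 = (d² + ((-4 + d)*(21 + d))*d) - 19/6 = (d² + d*(-4 + d)*(21 + d)) - 19/6 = -19/6 + d² + d*(-4 + d)*(21 + d))
W(20) + g(5, 21) = (-19/6 + 20³ - 84*20 + 18*20²) + 21 = (-19/6 + 8000 - 1680 + 18*400) + 21 = (-19/6 + 8000 - 1680 + 7200) + 21 = 81101/6 + 21 = 81227/6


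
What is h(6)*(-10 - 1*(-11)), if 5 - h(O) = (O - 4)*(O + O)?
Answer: -19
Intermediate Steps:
h(O) = 5 - 2*O*(-4 + O) (h(O) = 5 - (O - 4)*(O + O) = 5 - (-4 + O)*2*O = 5 - 2*O*(-4 + O))
h(6)*(-10 - 1*(-11)) = (5 - 2*6**2 + 8*6)*(-10 - 1*(-11)) = (5 - 2*36 + 48)*(-10 + 11) = (5 - 72 + 48)*1 = -19*1 = -19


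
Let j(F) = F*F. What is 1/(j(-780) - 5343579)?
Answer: -1/4735179 ≈ -2.1119e-7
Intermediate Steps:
j(F) = F²
1/(j(-780) - 5343579) = 1/((-780)² - 5343579) = 1/(608400 - 5343579) = 1/(-4735179) = -1/4735179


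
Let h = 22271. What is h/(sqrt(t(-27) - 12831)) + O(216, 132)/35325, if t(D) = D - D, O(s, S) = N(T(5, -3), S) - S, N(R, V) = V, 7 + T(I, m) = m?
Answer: -22271*I*sqrt(12831)/12831 ≈ -196.61*I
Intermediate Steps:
T(I, m) = -7 + m
O(s, S) = 0 (O(s, S) = S - S = 0)
t(D) = 0
h/(sqrt(t(-27) - 12831)) + O(216, 132)/35325 = 22271/(sqrt(0 - 12831)) + 0/35325 = 22271/(sqrt(-12831)) + 0*(1/35325) = 22271/((I*sqrt(12831))) + 0 = 22271*(-I*sqrt(12831)/12831) + 0 = -22271*I*sqrt(12831)/12831 + 0 = -22271*I*sqrt(12831)/12831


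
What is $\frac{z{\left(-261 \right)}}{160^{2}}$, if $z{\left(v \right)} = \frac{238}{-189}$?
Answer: $- \frac{17}{345600} \approx -4.919 \cdot 10^{-5}$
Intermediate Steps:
$z{\left(v \right)} = - \frac{34}{27}$ ($z{\left(v \right)} = 238 \left(- \frac{1}{189}\right) = - \frac{34}{27}$)
$\frac{z{\left(-261 \right)}}{160^{2}} = - \frac{34}{27 \cdot 160^{2}} = - \frac{34}{27 \cdot 25600} = \left(- \frac{34}{27}\right) \frac{1}{25600} = - \frac{17}{345600}$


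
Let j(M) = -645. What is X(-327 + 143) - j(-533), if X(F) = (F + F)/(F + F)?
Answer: 646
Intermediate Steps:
X(F) = 1 (X(F) = (2*F)/((2*F)) = (2*F)*(1/(2*F)) = 1)
X(-327 + 143) - j(-533) = 1 - 1*(-645) = 1 + 645 = 646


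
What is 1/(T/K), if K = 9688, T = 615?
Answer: 9688/615 ≈ 15.753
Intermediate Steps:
1/(T/K) = 1/(615/9688) = 9688/615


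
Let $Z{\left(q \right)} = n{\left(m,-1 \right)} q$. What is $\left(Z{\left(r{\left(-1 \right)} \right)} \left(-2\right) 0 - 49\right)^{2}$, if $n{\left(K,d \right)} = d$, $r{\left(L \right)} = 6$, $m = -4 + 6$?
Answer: $2401$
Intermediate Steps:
$m = 2$
$Z{\left(q \right)} = - q$
$\left(Z{\left(r{\left(-1 \right)} \right)} \left(-2\right) 0 - 49\right)^{2} = \left(\left(-1\right) 6 \left(-2\right) 0 - 49\right)^{2} = \left(\left(-6\right) \left(-2\right) 0 - 49\right)^{2} = \left(12 \cdot 0 - 49\right)^{2} = \left(0 - 49\right)^{2} = \left(-49\right)^{2} = 2401$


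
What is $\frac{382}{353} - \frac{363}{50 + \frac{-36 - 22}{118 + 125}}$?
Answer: $- \frac{26518633}{4268476} \approx -6.2127$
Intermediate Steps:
$\frac{382}{353} - \frac{363}{50 + \frac{-36 - 22}{118 + 125}} = 382 \cdot \frac{1}{353} - \frac{363}{50 - \frac{58}{243}} = \frac{382}{353} - \frac{363}{50 - \frac{58}{243}} = \frac{382}{353} - \frac{363}{\frac{12092}{243}} = \frac{382}{353} - \frac{88209}{12092} = - \frac{26518633}{4268476}$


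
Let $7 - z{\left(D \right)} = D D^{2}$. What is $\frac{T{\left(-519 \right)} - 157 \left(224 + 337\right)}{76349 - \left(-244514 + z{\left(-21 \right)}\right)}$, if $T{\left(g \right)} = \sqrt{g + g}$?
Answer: $- \frac{29359}{103865} + \frac{i \sqrt{1038}}{311595} \approx -0.28266 + 0.0001034 i$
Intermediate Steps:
$z{\left(D \right)} = 7 - D^{3}$ ($z{\left(D \right)} = 7 - D D^{2} = 7 - D^{3}$)
$T{\left(g \right)} = \sqrt{2} \sqrt{g}$ ($T{\left(g \right)} = \sqrt{2 g} = \sqrt{2} \sqrt{g}$)
$\frac{T{\left(-519 \right)} - 157 \left(224 + 337\right)}{76349 - \left(-244514 + z{\left(-21 \right)}\right)} = \frac{\sqrt{2} \sqrt{-519} - 157 \left(224 + 337\right)}{76349 + \left(244514 - \left(7 - \left(-21\right)^{3}\right)\right)} = \frac{\sqrt{2} i \sqrt{519} - 88077}{76349 + \left(244514 - \left(7 - -9261\right)\right)} = \frac{i \sqrt{1038} - 88077}{76349 + \left(244514 - \left(7 + 9261\right)\right)} = \frac{-88077 + i \sqrt{1038}}{76349 + \left(244514 - 9268\right)} = \frac{-88077 + i \sqrt{1038}}{76349 + 235246} = \frac{-88077 + i \sqrt{1038}}{311595} = \left(-88077 + i \sqrt{1038}\right) \frac{1}{311595} = - \frac{29359}{103865} + \frac{i \sqrt{1038}}{311595}$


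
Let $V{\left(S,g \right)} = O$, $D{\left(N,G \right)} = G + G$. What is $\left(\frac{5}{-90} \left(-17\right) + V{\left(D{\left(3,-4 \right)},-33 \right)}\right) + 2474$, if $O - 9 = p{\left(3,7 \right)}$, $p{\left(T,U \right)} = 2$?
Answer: $\frac{44747}{18} \approx 2485.9$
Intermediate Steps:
$D{\left(N,G \right)} = 2 G$
$O = 11$ ($O = 9 + 2 = 11$)
$V{\left(S,g \right)} = 11$
$\left(\frac{5}{-90} \left(-17\right) + V{\left(D{\left(3,-4 \right)},-33 \right)}\right) + 2474 = \left(\frac{5}{-90} \left(-17\right) + 11\right) + 2474 = \left(5 \left(- \frac{1}{90}\right) \left(-17\right) + 11\right) + 2474 = \left(\left(- \frac{1}{18}\right) \left(-17\right) + 11\right) + 2474 = \left(\frac{17}{18} + 11\right) + 2474 = \frac{215}{18} + 2474 = \frac{44747}{18}$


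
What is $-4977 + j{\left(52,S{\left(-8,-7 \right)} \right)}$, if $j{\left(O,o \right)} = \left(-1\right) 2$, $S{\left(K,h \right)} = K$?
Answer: $-4979$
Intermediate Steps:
$j{\left(O,o \right)} = -2$
$-4977 + j{\left(52,S{\left(-8,-7 \right)} \right)} = -4977 - 2 = -4979$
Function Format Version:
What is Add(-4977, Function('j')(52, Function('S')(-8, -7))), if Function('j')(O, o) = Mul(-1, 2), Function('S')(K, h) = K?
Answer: -4979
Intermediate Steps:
Function('j')(O, o) = -2
Add(-4977, Function('j')(52, Function('S')(-8, -7))) = Add(-4977, -2) = -4979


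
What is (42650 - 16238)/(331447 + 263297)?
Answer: 2201/49562 ≈ 0.044409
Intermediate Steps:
(42650 - 16238)/(331447 + 263297) = 26412/594744 = 26412*(1/594744) = 2201/49562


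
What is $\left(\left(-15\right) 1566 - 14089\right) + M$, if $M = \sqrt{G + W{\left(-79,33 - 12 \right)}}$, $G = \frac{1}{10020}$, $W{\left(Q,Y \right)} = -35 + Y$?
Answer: $-37579 + \frac{i \sqrt{351398895}}{5010} \approx -37579.0 + 3.7416 i$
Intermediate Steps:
$G = \frac{1}{10020} \approx 9.98 \cdot 10^{-5}$
$M = \frac{i \sqrt{351398895}}{5010}$ ($M = \sqrt{\frac{1}{10020} + \left(-35 + \left(33 - 12\right)\right)} = \sqrt{\frac{1}{10020} + \left(-35 + 21\right)} = \sqrt{\frac{1}{10020} - 14} = \sqrt{- \frac{140279}{10020}} = \frac{i \sqrt{351398895}}{5010} \approx 3.7416 i$)
$\left(\left(-15\right) 1566 - 14089\right) + M = \left(\left(-15\right) 1566 - 14089\right) + \frac{i \sqrt{351398895}}{5010} = \left(-23490 - 14089\right) + \frac{i \sqrt{351398895}}{5010} = -37579 + \frac{i \sqrt{351398895}}{5010}$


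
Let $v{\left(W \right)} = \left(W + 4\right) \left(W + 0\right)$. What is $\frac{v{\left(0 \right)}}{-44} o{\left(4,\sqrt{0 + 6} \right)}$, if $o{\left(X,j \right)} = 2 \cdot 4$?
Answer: $0$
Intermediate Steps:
$o{\left(X,j \right)} = 8$
$v{\left(W \right)} = W \left(4 + W\right)$ ($v{\left(W \right)} = \left(4 + W\right) W = W \left(4 + W\right)$)
$\frac{v{\left(0 \right)}}{-44} o{\left(4,\sqrt{0 + 6} \right)} = \frac{0 \left(4 + 0\right)}{-44} \cdot 8 = 0 \cdot 4 \left(- \frac{1}{44}\right) 8 = 0 \left(- \frac{1}{44}\right) 8 = 0 \cdot 8 = 0$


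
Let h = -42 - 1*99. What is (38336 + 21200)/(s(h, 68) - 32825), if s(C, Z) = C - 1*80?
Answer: -29768/16523 ≈ -1.8016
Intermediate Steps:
h = -141 (h = -42 - 99 = -141)
s(C, Z) = -80 + C (s(C, Z) = C - 80 = -80 + C)
(38336 + 21200)/(s(h, 68) - 32825) = (38336 + 21200)/((-80 - 141) - 32825) = 59536/(-221 - 32825) = 59536/(-33046) = 59536*(-1/33046) = -29768/16523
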